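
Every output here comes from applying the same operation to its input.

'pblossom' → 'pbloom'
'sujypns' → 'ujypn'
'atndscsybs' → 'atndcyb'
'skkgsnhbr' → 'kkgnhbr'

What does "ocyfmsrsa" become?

ocyfmra

The transformation: remove every "s".
On "ocyfmsrsa" that produces "ocyfmra".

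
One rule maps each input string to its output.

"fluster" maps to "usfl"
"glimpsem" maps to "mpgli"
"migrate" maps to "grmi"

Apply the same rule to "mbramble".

In each case the input is transformed by: delete the last 3 characters, then move the last 2 characters to the front (rotate right by 2).
Applying both steps to "mbramble": "mbram", then "ammbr".

ammbr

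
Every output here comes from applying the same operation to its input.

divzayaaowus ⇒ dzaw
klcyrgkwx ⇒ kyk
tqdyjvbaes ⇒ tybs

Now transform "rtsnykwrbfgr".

rnwf

Each output is the input with this applied: keep one character in every 3, starting at position 1 (positions 1st, 4th, 7th, ...).
So "rtsnykwrbfgr" becomes "rnwf".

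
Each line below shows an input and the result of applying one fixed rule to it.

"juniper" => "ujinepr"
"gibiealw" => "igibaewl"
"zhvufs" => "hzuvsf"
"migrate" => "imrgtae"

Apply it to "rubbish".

Looking at the pairs, the operation is to swap each adjacent pair of characters (1↔2, 3↔4, ...).
So "rubbish" becomes "urbbsih".

urbbsih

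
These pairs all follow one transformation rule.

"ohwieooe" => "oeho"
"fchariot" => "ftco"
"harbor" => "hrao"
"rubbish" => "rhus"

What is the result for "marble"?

What's happening: take characters alternately from the front and the back (1st, last, 2nd, 2nd-last, ...), then keep only the first 4 characters.
Starting from "marble": after the first operation, "mealrb"; after the second, "meal".
(Check on "ohwieooe": → "oehowoie" → "oeho" ✓)

meal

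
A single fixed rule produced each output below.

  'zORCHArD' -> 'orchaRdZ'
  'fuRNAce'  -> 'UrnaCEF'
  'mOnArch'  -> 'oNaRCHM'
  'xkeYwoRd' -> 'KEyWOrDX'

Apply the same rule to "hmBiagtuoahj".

MbIAGTUOAHJH

In each case the input is transformed by: flip the case of every letter, then move the first character to the end.
Working it through for "hmBiagtuoahj": intermediate "HMbIAGTUOAHJ", final "MbIAGTUOAHJH".
(Check on "xkeYwoRd": → "XKEyWOrD" → "KEyWOrDX" ✓)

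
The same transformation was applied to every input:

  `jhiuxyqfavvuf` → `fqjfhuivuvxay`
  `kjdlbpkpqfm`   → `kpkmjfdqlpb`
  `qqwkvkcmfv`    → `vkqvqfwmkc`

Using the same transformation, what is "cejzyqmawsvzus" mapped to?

Looking at the pairs, the operation is to take characters alternately from the front and the back (1st, last, 2nd, 2nd-last, ...), then move the last 2 characters to the front (rotate right by 2).
Doing the same to "cejzyqmawsvzus": "macseujzzvysqw".

macseujzzvysqw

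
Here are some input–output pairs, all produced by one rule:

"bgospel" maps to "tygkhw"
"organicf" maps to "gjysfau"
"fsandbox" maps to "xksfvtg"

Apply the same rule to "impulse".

aehmdk

Each output is the input with this applied: delete the last character, then shift every letter 8 places backward in the alphabet (wrapping around).
Doing the same to "impulse": "aehmdk".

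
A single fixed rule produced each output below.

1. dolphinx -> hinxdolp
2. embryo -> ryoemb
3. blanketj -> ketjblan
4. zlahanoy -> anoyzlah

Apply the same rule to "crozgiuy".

giuycroz

The pattern: swap the front and back halves of the string.
For "crozgiuy" the result is "giuycroz".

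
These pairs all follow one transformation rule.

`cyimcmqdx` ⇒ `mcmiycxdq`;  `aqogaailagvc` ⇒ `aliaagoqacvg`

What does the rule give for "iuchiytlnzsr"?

nltyihcuirsz

What's happening: move the last 3 characters to the front (rotate right by 3), then reverse the string.
On "iuchiytlnzsr": the first step gives "zsriuchiytln", and the second then gives "nltyihcuirsz".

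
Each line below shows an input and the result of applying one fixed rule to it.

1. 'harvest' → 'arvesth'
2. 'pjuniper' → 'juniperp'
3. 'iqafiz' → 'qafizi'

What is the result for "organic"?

rganico

The rule is to move the first character to the end.
"organic" → "rganico".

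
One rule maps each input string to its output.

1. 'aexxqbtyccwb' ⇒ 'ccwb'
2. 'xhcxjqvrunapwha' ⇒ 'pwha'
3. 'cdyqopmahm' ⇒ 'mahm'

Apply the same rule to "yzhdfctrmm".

Looking at the pairs, the operation is to keep only the last 4 characters.
So "yzhdfctrmm" becomes "trmm".

trmm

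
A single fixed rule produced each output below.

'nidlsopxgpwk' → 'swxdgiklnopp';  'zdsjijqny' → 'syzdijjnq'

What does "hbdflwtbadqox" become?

twxabbddfhloq

The pattern: sort the characters into alphabetical order, then move the last 3 characters to the front (rotate right by 3).
On "hbdflwtbadqox": the first step gives "abbddfhloqtwx", and the second then gives "twxabbddfhloq".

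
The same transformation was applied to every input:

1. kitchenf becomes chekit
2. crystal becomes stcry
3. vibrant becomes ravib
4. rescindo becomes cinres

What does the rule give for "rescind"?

Looking at the pairs, the operation is to delete the last 2 characters, then move the first 3 characters to the end (rotate left by 3).
Working it through for "rescind": intermediate "resci", final "cires".

cires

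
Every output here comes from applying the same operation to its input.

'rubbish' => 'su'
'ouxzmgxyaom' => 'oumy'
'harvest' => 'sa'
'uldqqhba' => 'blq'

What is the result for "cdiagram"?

adg

The pattern: move the last 3 characters to the front (rotate right by 3), then keep one character in every 3, starting at position 2 (positions 2nd, 5th, 8th, ...).
For "cdiagram", step one produces "ramcdiag"; step two turns that into "adg".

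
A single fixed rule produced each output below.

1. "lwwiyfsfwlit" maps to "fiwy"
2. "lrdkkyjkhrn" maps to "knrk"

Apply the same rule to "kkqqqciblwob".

The transformation: keep one character in every 3, starting at position 2 (positions 2nd, 5th, 8th, ...), then move the last 2 characters to the front (rotate right by 2).
Starting from "kkqqqciblwob": after the first operation, "kqbo"; after the second, "bokq".

bokq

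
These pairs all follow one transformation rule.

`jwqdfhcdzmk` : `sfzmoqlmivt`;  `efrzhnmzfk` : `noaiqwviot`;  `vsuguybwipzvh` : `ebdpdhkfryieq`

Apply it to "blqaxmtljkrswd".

kuzjgvcustabfm

The transformation: shift every letter 9 places forward in the alphabet (wrapping around).
For "blqaxmtljkrswd" the result is "kuzjgvcustabfm".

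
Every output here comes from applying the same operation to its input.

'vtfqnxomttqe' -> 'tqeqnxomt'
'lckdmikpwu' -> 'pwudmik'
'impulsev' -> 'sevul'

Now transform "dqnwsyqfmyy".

Looking at the pairs, the operation is to delete the first 3 characters, then move the last 3 characters to the front (rotate right by 3).
For "dqnwsyqfmyy", step one produces "wsyqfmyy"; step two turns that into "myywsyqf".
(Check on "vtfqnxomttqe": → "qnxomttqe" → "tqeqnxomt" ✓)

myywsyqf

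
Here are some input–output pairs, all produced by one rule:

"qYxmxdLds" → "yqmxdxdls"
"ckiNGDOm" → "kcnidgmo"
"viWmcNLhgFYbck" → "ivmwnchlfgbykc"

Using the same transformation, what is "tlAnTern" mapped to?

ltnaetnr

In each case the input is transformed by: swap each adjacent pair of characters (1↔2, 3↔4, ...), then convert every letter to lowercase.
On "tlAnTern": the first step gives "ltnAeTnr", and the second then gives "ltnaetnr".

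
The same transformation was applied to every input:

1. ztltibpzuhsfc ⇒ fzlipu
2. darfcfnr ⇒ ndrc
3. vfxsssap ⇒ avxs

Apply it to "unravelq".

The pattern: move the last 3 characters to the front (rotate right by 3), then keep every other character starting from the second (positions 2nd, 4th, 6th, ...).
For "unravelq", step one produces "elqunrav"; step two turns that into "lurv".
(Check on "darfcfnr": → "fnrdarfc" → "ndrc" ✓)

lurv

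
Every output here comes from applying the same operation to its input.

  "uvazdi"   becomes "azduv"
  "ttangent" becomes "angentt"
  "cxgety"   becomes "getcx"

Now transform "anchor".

Rule — delete the last character, then move the first 2 characters to the end (rotate left by 2).
Working it through for "anchor": intermediate "ancho", final "choan".

choan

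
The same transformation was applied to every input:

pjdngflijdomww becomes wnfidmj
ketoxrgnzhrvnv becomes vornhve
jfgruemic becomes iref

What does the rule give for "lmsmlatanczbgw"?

wmaacbm

Looking at the pairs, the operation is to keep every other character starting from the second (positions 2nd, 4th, 6th, ...), then swap the first and last characters.
Working it through for "lmsmlatanczbgw": intermediate "mmaacbw", final "wmaacbm".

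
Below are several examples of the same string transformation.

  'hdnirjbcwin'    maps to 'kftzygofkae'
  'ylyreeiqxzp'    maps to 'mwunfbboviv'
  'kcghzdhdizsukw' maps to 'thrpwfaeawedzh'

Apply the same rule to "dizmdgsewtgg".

The rule is to reverse the string, then shift every letter 3 places backward in the alphabet (wrapping around).
On "dizmdgsewtgg" that produces "ddqtbpdajwfa".
(Check on "ylyreeiqxzp": → "pzxqieeryly" → "mwunfbboviv" ✓)

ddqtbpdajwfa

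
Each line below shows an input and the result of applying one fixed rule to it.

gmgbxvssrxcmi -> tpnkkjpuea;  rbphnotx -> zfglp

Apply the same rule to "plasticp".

In each case the input is transformed by: delete the first 3 characters, then shift every letter 8 places backward in the alphabet (wrapping around).
"plasticp" → "sticp" → "klauh".

klauh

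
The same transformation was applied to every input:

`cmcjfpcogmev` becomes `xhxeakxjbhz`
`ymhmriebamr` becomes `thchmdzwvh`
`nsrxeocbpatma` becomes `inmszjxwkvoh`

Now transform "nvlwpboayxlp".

iqgrkwjvtsg

Rule — shift every letter 5 places backward in the alphabet (wrapping around), then delete the last character.
Applying both steps to "nvlwpboayxlp": "iqgrkwjvtsgk", then "iqgrkwjvtsg".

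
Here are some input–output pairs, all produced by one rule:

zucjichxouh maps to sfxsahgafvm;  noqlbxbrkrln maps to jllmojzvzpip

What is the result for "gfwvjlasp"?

qneduthjy

Looking at the pairs, the operation is to shift every letter 2 places backward in the alphabet (wrapping around), then move the last 2 characters to the front (rotate right by 2).
Applying both steps to "gfwvjlasp": "eduthjyqn", then "qneduthjy".
(Check on "noqlbxbrkrln": → "lmojzvzpipjl" → "jllmojzvzpip" ✓)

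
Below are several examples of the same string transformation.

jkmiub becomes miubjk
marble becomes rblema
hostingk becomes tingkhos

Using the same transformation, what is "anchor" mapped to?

choran

The rule is to move the last character to the front, then swap the front and back halves of the string.
For "anchor", step one produces "rancho"; step two turns that into "choran".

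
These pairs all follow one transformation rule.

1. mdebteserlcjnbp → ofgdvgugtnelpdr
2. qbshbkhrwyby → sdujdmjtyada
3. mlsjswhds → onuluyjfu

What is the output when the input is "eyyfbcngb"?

The pattern: shift every letter 2 places forward in the alphabet (wrapping around).
Applying that to "eyyfbcngb" gives "gaahdepid".

gaahdepid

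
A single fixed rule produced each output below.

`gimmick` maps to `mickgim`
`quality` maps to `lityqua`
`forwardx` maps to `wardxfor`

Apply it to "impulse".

ulseimp

Looking at the pairs, the operation is to move the first 3 characters to the end (rotate left by 3).
For "impulse" the result is "ulseimp".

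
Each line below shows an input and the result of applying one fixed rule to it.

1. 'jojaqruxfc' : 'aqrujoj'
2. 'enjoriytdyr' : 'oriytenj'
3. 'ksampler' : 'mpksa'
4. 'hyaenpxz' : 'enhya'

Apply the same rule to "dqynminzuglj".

Looking at the pairs, the operation is to delete the last 3 characters, then move the first 3 characters to the end (rotate left by 3).
"dqynminzuglj" → "dqynminzu" → "nminzudqy".

nminzudqy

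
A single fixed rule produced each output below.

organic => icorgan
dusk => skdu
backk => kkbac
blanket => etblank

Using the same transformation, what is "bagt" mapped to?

The pattern: move the last 2 characters to the front (rotate right by 2).
Doing the same to "bagt": "gtba".

gtba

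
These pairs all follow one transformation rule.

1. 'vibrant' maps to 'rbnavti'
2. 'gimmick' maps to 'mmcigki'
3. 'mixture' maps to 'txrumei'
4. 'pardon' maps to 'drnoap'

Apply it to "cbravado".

aravodbc

Each output is the input with this applied: move the first 2 characters to the end (rotate left by 2), then swap each adjacent pair of characters (1↔2, 3↔4, ...).
Applying both steps to "cbravado": "ravadocb", then "aravodbc".
(Check on "gimmick": → "mmickgi" → "mmcigki" ✓)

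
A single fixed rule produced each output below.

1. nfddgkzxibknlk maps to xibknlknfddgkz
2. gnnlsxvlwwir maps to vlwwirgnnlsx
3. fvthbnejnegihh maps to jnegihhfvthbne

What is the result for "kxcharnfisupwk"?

fisupwkkxcharn

The pattern: swap the front and back halves of the string.
"kxcharnfisupwk" → "fisupwkkxcharn".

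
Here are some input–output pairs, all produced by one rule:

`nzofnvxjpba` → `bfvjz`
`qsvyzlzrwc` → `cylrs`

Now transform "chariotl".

lroh

In each case the input is transformed by: keep every other character starting from the second (positions 2nd, 4th, 6th, ...), then swap the first and last characters.
Applying both steps to "chariotl": "hrol", then "lroh".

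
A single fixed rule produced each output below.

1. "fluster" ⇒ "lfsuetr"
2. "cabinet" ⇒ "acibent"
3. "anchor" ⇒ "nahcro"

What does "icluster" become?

Rule — swap each adjacent pair of characters (1↔2, 3↔4, ...).
So "icluster" becomes "ciultsre".

ciultsre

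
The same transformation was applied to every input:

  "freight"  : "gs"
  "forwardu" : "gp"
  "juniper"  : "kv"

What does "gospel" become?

The transformation: shift every letter 1 place forward in the alphabet (wrapping around), then keep only the first 2 characters.
On "gospel": the first step gives "hptqfm", and the second then gives "hp".

hp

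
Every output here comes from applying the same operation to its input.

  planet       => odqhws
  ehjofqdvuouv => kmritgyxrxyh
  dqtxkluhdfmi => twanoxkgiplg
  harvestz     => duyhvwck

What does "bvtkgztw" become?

ywnjcwze

Each output is the input with this applied: move the first character to the end, then shift every letter 3 places forward in the alphabet (wrapping around).
Starting from "bvtkgztw": after the first operation, "vtkgztwb"; after the second, "ywnjcwze".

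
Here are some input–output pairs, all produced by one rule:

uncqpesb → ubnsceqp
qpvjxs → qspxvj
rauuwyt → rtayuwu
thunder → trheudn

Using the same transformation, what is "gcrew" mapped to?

The rule is to take characters alternately from the front and the back (1st, last, 2nd, 2nd-last, ...).
On "gcrew" that produces "gwcer".

gwcer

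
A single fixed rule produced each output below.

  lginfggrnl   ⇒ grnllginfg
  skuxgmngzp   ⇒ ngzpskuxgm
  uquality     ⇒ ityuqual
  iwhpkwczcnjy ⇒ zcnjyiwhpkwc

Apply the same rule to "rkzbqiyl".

Looking at the pairs, the operation is to swap the front and back halves of the string, then move the first character to the end.
Applying both steps to "rkzbqiyl": "qiylrkzb", then "iylrkzbq".

iylrkzbq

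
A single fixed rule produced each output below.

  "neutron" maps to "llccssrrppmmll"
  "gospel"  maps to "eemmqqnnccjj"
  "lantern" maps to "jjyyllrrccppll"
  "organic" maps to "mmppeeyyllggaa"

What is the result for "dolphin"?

The pattern: shift every letter 2 places backward in the alphabet (wrapping around), then double every character.
Working it through for "dolphin": intermediate "bmjnfgl", final "bbmmjjnnffggll".

bbmmjjnnffggll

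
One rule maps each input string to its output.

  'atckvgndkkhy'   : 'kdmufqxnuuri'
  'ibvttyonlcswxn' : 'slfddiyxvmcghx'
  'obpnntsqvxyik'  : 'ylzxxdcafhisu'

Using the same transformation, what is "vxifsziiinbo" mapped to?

Each output is the input with this applied: shift every letter 10 places forward in the alphabet (wrapping around).
So "vxifsziiinbo" becomes "fhspcjsssxly".

fhspcjsssxly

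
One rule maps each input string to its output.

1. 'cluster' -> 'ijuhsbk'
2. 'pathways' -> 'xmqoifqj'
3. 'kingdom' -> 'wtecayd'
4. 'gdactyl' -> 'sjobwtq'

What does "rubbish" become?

ryixhkr

What's happening: shift every letter 10 places backward in the alphabet (wrapping around), then move the first 3 characters to the end (rotate left by 3).
For "rubbish", step one produces "hkrryix"; step two turns that into "ryixhkr".
(Check on "cluster": → "sbkijuh" → "ijuhsbk" ✓)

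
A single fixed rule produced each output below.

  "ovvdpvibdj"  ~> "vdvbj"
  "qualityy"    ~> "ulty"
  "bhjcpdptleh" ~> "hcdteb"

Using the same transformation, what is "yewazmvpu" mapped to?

Each output is the input with this applied: move the first character to the end, then keep every other character starting from the first (positions 1st, 3rd, 5th, ...).
"yewazmvpu" → "ewazmvpuy" → "eampy".

eampy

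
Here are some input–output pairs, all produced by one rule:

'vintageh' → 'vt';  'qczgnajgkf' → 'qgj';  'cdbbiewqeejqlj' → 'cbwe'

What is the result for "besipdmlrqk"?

The rule is to move the last 2 characters to the front (rotate right by 2), then keep one character in every 3, starting at position 3 (positions 3rd, 6th, 9th, ...).
So "besipdmlrqk" becomes "bim".

bim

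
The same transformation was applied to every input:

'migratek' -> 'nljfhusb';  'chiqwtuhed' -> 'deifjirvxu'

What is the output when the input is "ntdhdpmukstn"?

The transformation: take characters alternately from the front and the back (1st, last, 2nd, 2nd-last, ...), then shift every letter 1 place forward in the alphabet (wrapping around).
"ntdhdpmukstn" → "nnttdshkdupm" → "oouuetilevqn".

oouuetilevqn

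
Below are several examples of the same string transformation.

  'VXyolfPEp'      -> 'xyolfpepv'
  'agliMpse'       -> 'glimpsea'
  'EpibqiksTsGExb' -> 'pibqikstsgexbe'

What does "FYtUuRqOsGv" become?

ytuurqosgvf

What's happening: move the first character to the end, then convert every letter to lowercase.
"FYtUuRqOsGv" → "ytuurqosgvf".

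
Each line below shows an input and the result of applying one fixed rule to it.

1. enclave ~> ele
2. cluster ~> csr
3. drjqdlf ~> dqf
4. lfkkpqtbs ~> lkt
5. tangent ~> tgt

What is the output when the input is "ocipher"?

What's happening: keep one character in every 3, starting at position 1 (positions 1st, 4th, 7th, ...).
"ocipher" → "opr".

opr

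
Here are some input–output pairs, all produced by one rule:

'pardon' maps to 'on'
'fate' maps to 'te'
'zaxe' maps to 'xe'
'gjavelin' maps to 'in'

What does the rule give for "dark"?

In each case the input is transformed by: keep only the last 2 characters.
For "dark" the result is "rk".

rk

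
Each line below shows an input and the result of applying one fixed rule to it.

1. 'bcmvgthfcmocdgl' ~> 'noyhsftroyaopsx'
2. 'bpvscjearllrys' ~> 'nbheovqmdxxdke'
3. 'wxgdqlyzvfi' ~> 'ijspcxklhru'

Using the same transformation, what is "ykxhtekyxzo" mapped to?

kwjtfqwkjla

Rule — shift every letter 12 places forward in the alphabet (wrapping around).
Applying that to "ykxhtekyxzo" gives "kwjtfqwkjla".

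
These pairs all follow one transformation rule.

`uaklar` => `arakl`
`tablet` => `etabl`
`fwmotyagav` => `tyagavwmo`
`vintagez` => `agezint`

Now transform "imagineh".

inehmag

The transformation: delete the first character, then move the first 3 characters to the end (rotate left by 3).
Starting from "imagineh": after the first operation, "magineh"; after the second, "inehmag".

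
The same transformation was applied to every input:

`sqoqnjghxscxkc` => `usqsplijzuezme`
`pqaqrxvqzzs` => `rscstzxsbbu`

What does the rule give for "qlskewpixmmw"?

snumgyrkzooy

The pattern: shift every letter 2 places forward in the alphabet (wrapping around).
Doing the same to "qlskewpixmmw": "snumgyrkzooy".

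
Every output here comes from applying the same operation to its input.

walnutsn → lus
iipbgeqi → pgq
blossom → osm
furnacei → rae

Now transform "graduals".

The transformation: keep every other character starting from the first (positions 1st, 3rd, 5th, ...), then delete the first character.
On "graduals": the first step gives "gaul", and the second then gives "aul".

aul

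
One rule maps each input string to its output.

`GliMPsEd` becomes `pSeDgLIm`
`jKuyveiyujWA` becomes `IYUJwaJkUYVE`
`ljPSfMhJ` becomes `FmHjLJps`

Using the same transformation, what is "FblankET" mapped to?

NKetfBLA

In each case the input is transformed by: flip the case of every letter, then swap the front and back halves of the string.
For "FblankET", step one produces "fBLANKet"; step two turns that into "NKetfBLA".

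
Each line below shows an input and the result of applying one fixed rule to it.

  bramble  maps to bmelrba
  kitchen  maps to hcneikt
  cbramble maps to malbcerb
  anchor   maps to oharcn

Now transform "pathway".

whyaapt

The transformation: move the first 3 characters to the end (rotate left by 3), then swap each adjacent pair of characters (1↔2, 3↔4, ...).
On "pathway" that produces "whyaapt".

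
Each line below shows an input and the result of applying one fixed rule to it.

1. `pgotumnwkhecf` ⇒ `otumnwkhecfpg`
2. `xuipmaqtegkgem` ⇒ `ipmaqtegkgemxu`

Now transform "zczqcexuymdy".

Rule — move the first 2 characters to the end (rotate left by 2).
Applying that to "zczqcexuymdy" gives "zqcexuymdyzc".

zqcexuymdyzc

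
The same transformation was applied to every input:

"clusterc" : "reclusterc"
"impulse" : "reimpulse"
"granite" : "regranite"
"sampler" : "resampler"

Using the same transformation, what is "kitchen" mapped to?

What's happening: prepend "re".
Doing the same to "kitchen": "rekitchen".

rekitchen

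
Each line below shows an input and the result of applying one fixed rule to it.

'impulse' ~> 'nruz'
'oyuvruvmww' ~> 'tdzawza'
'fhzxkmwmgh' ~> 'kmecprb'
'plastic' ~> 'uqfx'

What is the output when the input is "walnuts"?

The transformation: delete the last 3 characters, then shift every letter 5 places forward in the alphabet (wrapping around).
On "walnuts" that produces "bfqs".

bfqs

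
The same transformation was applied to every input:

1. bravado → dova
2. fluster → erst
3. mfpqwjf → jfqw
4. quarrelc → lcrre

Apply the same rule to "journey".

Rule — delete the first 3 characters, then move the last 2 characters to the front (rotate right by 2).
For "journey", step one produces "rney"; step two turns that into "eyrn".

eyrn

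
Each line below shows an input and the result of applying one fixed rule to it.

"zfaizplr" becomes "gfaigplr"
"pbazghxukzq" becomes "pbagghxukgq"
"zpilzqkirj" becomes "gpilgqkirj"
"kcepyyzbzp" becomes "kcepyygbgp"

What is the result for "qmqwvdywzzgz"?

Rule — replace every "z" with "g".
"qmqwvdywzzgz" → "qmqwvdywgggg".

qmqwvdywgggg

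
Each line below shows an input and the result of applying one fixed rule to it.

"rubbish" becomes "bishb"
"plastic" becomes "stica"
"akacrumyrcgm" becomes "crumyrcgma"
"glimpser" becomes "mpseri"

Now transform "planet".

The transformation: delete the first 2 characters, then move the first character to the end.
Working it through for "planet": intermediate "anet", final "neta".

neta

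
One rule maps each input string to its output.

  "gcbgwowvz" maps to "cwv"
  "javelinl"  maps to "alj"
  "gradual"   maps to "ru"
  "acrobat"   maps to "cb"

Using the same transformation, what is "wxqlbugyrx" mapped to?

xby

The rule is to swap the first and last characters, then keep one character in every 3, starting at position 2 (positions 2nd, 5th, 8th, ...).
Applying both steps to "wxqlbugyrx": "xxqlbugyrw", then "xby".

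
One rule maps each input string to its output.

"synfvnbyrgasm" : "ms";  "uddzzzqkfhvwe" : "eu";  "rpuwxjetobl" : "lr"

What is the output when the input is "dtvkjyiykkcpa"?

Looking at the pairs, the operation is to move the first character to the end, then keep only the last 2 characters.
Applying both steps to "dtvkjyiykkcpa": "tvkjyiykkcpad", then "ad".

ad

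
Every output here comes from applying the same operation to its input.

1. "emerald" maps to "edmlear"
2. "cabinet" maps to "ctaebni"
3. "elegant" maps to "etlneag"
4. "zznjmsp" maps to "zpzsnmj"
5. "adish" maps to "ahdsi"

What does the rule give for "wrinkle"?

Each output is the input with this applied: take characters alternately from the front and the back (1st, last, 2nd, 2nd-last, ...).
For "wrinkle" the result is "werlikn".

werlikn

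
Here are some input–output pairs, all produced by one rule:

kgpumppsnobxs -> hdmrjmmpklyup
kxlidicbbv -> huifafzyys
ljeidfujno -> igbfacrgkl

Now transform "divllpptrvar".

The transformation: shift every letter 3 places backward in the alphabet (wrapping around).
Doing the same to "divllpptrvar": "afsiimmqosxo".

afsiimmqosxo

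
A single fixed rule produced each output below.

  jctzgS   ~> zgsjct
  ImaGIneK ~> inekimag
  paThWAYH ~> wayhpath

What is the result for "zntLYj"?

lyjznt

The pattern: swap the front and back halves of the string, then convert every letter to lowercase.
On "zntLYj": the first step gives "LYjznt", and the second then gives "lyjznt".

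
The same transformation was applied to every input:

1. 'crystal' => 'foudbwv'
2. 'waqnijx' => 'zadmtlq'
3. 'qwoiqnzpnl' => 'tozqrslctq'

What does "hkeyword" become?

kgnuhrbz

Looking at the pairs, the operation is to shift every letter 3 places forward in the alphabet (wrapping around), then take characters alternately from the front and the back (1st, last, 2nd, 2nd-last, ...).
Doing the same to "hkeyword": "kgnuhrbz".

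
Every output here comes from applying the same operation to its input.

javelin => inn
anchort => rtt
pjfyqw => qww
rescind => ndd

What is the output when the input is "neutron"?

onn

In each case the input is transformed by: double every character, then keep only the last 3 characters.
For "neutron", step one produces "nneeuuttrroonn"; step two turns that into "onn".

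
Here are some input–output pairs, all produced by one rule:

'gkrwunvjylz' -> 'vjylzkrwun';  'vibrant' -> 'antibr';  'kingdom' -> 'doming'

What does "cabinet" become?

netabi

In each case the input is transformed by: delete the first character, then swap the front and back halves of the string.
For "cabinet" the result is "netabi".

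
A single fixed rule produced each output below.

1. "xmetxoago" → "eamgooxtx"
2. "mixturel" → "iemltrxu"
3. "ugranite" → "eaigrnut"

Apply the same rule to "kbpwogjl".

Rule — sort the characters into alphabetical order, then swap each adjacent pair of characters (1↔2, 3↔4, ...).
Working it through for "kbpwogjl": intermediate "bgjklopw", final "gbkjolwp".
(Check on "xmetxoago": → "aegmootxx" → "eamgooxtx" ✓)

gbkjolwp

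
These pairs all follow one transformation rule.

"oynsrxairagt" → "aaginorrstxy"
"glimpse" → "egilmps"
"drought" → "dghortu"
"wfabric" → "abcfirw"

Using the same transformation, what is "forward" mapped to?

Each output is the input with this applied: sort the characters into alphabetical order.
Applying that to "forward" gives "adforrw".

adforrw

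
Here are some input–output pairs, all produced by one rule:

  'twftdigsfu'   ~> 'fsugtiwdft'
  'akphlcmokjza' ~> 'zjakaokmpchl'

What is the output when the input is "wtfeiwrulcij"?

Each output is the input with this applied: move the last 2 characters to the front (rotate right by 2), then take characters alternately from the front and the back (1st, last, 2nd, 2nd-last, ...).
"wtfeiwrulcij" → "ijwtfeiwrulc" → "icjlwutrfwei".
(Check on "akphlcmokjza": → "zaakphlcmokj" → "zjakaokmpchl" ✓)

icjlwutrfwei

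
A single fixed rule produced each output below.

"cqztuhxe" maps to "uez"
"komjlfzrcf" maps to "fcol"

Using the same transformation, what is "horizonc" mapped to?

The rule is to swap the front and back halves of the string, then keep one character in every 3, starting at position 1 (positions 1st, 4th, 7th, ...).
Applying both steps to "horizonc": "zonchori", then "zcr".

zcr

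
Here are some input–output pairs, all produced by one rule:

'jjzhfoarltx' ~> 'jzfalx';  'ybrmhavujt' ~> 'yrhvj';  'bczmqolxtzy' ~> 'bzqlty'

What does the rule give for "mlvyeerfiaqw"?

Rule — keep every other character starting from the first (positions 1st, 3rd, 5th, ...).
So "mlvyeerfiaqw" becomes "mveriq".

mveriq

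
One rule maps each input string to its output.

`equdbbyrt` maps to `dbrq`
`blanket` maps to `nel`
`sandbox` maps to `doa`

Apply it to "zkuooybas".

Looking at the pairs, the operation is to keep every other character starting from the second (positions 2nd, 4th, 6th, ...), then move the first character to the end.
Starting from "zkuooybas": after the first operation, "koya"; after the second, "oyak".

oyak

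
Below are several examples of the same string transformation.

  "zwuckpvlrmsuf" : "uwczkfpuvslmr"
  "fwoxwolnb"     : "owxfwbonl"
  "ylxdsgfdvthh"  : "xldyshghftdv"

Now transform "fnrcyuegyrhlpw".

Each output is the input with this applied: move the first 2 characters to the end (rotate left by 2), then take characters alternately from the front and the back (1st, last, 2nd, 2nd-last, ...).
Working it through for "fnrcyuegyrhlpw": intermediate "rcyuegyrhlpwfn", final "rncfywupelghyr".
(Check on "ylxdsgfdvthh": → "xdsgfdvthhyl" → "xldyshghftdv" ✓)

rncfywupelghyr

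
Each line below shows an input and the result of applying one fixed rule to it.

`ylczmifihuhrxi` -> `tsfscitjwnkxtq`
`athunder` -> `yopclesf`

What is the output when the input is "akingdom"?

The pattern: shift every letter 11 places forward in the alphabet (wrapping around), then swap the front and back halves of the string.
Doing the same to "akingdom": "rozxlvty".

rozxlvty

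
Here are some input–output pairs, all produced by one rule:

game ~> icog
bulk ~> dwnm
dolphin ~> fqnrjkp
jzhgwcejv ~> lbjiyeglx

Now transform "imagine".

kocikpg

What's happening: shift every letter 2 places forward in the alphabet (wrapping around).
On "imagine" that produces "kocikpg".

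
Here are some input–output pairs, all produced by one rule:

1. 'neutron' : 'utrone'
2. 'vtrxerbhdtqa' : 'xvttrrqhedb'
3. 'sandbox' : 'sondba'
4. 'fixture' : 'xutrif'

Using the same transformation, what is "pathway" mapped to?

wtphaa

Looking at the pairs, the operation is to delete the last character, then sort the characters into reverse alphabetical order.
On "pathway": the first step gives "pathwa", and the second then gives "wtphaa".
(Check on "fixture": → "fixtur" → "xutrif" ✓)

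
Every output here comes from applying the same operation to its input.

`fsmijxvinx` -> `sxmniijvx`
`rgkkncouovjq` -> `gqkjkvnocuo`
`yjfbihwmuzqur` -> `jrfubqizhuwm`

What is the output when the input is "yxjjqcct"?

The rule is to delete the first character, then take characters alternately from the front and the back (1st, last, 2nd, 2nd-last, ...).
So "yxjjqcct" becomes "xtjcjcq".

xtjcjcq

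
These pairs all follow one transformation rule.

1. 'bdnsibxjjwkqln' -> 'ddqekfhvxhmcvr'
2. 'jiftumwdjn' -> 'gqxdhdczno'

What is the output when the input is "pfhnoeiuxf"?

ycorzjzbhi

Each output is the input with this applied: shift every letter 6 places backward in the alphabet (wrapping around), then swap the front and back halves of the string.
Working it through for "pfhnoeiuxf": intermediate "jzbhiycorz", final "ycorzjzbhi".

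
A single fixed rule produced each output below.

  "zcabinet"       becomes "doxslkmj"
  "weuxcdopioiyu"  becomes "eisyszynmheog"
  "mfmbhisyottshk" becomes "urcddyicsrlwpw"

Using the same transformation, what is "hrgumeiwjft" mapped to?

The rule is to shift every letter 10 places forward in the alphabet (wrapping around), then reverse the string.
Working it through for "hrgumeiwjft": intermediate "rbqewosgtpd", final "dptgsoweqbr".

dptgsoweqbr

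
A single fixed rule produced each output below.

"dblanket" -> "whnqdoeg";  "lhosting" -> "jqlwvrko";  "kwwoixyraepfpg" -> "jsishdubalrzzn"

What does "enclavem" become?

Looking at the pairs, the operation is to reverse the string, then shift every letter 3 places forward in the alphabet (wrapping around).
Working it through for "enclavem": intermediate "mevalcne", final "phydofqh".

phydofqh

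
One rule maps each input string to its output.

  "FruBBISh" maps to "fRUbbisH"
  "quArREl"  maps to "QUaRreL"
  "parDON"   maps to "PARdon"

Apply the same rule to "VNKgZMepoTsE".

vnkGzmEPOtSe

Each output is the input with this applied: flip the case of every letter.
Doing the same to "VNKgZMepoTsE": "vnkGzmEPOtSe".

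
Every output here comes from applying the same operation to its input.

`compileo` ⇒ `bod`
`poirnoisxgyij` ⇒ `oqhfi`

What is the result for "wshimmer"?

vhd

The transformation: shift every letter 1 place backward in the alphabet (wrapping around), then keep one character in every 3, starting at position 1 (positions 1st, 4th, 7th, ...).
"wshimmer" → "vrghlldq" → "vhd".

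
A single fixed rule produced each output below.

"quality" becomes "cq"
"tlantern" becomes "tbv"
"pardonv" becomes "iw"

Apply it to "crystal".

In each case the input is transformed by: shift every letter 8 places forward in the alphabet (wrapping around), then keep one character in every 3, starting at position 2 (positions 2nd, 5th, 8th, ...).
"crystal" → "kzgabit" → "zb".

zb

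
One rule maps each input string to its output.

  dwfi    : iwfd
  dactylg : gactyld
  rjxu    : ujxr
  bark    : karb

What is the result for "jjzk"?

kjzj

The pattern: swap the first and last characters.
So "jjzk" becomes "kjzj".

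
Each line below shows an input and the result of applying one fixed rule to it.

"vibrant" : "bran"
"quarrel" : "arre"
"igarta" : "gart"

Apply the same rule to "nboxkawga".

kawg

Each output is the input with this applied: move the last character to the front, then keep only the last 4 characters.
Applying both steps to "nboxkawga": "anboxkawg", then "kawg".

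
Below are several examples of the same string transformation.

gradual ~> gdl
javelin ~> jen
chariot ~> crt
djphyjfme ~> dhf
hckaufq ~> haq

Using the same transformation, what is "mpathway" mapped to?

The pattern: keep one character in every 3, starting at position 1 (positions 1st, 4th, 7th, ...).
So "mpathway" becomes "mta".

mta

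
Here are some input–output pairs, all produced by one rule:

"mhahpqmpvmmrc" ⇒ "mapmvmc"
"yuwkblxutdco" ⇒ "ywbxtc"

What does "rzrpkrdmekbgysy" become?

rrkdebyy

The rule is to keep every other character starting from the first (positions 1st, 3rd, 5th, ...).
For "rzrpkrdmekbgysy" the result is "rrkdebyy".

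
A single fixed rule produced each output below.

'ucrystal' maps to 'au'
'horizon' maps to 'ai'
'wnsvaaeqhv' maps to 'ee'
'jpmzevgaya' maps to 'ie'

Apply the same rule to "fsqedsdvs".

Rule — shift every letter 9 places forward in the alphabet (wrapping around), then keep only the vowels.
"fsqedsdvs" → "obznmbmeb" → "oe".

oe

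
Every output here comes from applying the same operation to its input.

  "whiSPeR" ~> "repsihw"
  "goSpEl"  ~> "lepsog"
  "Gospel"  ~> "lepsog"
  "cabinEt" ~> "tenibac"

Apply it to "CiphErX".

The pattern: reverse the string, then convert every letter to lowercase.
Applying both steps to "CiphErX": "XrEhpiC", then "xrehpic".

xrehpic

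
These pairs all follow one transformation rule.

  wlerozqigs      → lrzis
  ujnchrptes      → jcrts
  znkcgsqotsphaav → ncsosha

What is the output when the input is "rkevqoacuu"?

The transformation: keep every other character starting from the second (positions 2nd, 4th, 6th, ...).
Applying that to "rkevqoacuu" gives "kvocu".

kvocu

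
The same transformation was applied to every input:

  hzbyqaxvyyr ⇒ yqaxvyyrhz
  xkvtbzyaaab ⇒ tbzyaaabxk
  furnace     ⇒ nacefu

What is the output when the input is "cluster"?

Rule — move the first 3 characters to the end (rotate left by 3), then delete the last character.
Working it through for "cluster": intermediate "sterclu", final "stercl".
(Check on "furnace": → "nacefur" → "nacefu" ✓)

stercl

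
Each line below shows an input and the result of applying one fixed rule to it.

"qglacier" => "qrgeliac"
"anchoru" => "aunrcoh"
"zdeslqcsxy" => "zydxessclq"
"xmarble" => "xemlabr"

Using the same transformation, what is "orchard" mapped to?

odrrcah

Looking at the pairs, the operation is to take characters alternately from the front and the back (1st, last, 2nd, 2nd-last, ...).
For "orchard" the result is "odrrcah".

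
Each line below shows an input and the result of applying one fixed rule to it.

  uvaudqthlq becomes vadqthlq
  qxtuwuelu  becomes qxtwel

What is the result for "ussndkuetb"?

ssndketb

What's happening: remove every "u".
"ussndkuetb" → "ssndketb".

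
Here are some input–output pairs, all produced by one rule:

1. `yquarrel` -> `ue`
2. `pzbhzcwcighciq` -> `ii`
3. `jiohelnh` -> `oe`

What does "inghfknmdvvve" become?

Rule — keep every other character starting from the first (positions 1st, 3rd, 5th, ...), then keep only the vowels.
Working it through for "inghfknmdvvve": intermediate "igfndve", final "ie".

ie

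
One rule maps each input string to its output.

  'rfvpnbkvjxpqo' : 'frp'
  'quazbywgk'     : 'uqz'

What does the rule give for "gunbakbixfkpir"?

ugb

Each output is the input with this applied: swap each adjacent pair of characters (1↔2, 3↔4, ...), then keep only the first 3 characters.
For "gunbakbixfkpir", step one produces "ugbnkaibfxpkri"; step two turns that into "ugb".
(Check on "rfvpnbkvjxpqo": → "frpvbnvkxjqpo" → "frp" ✓)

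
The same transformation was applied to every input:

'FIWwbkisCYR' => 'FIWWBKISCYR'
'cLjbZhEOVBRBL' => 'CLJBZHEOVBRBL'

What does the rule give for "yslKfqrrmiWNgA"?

The transformation: convert every letter to uppercase.
On "yslKfqrrmiWNgA" that produces "YSLKFQRRMIWNGA".

YSLKFQRRMIWNGA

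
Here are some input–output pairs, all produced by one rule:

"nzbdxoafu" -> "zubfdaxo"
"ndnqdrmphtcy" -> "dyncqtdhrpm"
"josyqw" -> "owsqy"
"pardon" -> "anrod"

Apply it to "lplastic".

The transformation: delete the first character, then take characters alternately from the front and the back (1st, last, 2nd, 2nd-last, ...).
Starting from "lplastic": after the first operation, "plastic"; after the second, "pcliats".

pcliats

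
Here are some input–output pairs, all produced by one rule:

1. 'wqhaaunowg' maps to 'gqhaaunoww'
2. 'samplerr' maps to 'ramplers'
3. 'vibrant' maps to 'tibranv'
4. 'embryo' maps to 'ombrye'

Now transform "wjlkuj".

jjlkuw

What's happening: swap the first and last characters.
So "wjlkuj" becomes "jjlkuw".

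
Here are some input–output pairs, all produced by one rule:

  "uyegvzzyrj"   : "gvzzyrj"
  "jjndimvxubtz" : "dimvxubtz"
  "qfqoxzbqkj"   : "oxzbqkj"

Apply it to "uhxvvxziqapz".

vvxziqapz

Each output is the input with this applied: delete the first 3 characters.
Doing the same to "uhxvvxziqapz": "vvxziqapz".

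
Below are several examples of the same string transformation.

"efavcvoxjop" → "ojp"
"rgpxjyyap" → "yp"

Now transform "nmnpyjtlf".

tf

The rule is to keep every other character starting from the first (positions 1st, 3rd, 5th, ...), then delete the first 3 characters.
For "nmnpyjtlf", step one produces "nnytf"; step two turns that into "tf".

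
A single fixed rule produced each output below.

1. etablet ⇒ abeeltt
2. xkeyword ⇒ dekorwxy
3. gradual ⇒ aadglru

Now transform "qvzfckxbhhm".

Looking at the pairs, the operation is to sort the characters into alphabetical order.
"qvzfckxbhhm" → "bcfhhkmqvxz".

bcfhhkmqvxz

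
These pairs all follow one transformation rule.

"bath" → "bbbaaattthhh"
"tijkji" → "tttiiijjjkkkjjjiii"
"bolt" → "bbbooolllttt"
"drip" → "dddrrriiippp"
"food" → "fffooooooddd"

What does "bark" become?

bbbaaarrrkkk

Rule — repeat every character 3 times.
For "bark" the result is "bbbaaarrrkkk".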